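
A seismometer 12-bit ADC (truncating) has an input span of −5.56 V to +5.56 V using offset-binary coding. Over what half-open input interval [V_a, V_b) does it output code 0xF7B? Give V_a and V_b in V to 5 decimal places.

LSB = 11.12/2^12 = 2.715 mV.
Code 0xF7B = 3963 decimal.
V_a = V_low + 3963·LSB = 5.19893 V; V_b = V_low + 3964·LSB = 5.20164 V.

[5.19893 V, 5.20164 V)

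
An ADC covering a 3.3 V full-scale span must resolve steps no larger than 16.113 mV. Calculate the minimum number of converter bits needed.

Number of steps required ≥ 3.3 V / 16.113 mV = 204.80.
Need 2^N ≥ 204.80; 2^7 = 128, 2^8 = 256.
Minimum N = 8.

8 bits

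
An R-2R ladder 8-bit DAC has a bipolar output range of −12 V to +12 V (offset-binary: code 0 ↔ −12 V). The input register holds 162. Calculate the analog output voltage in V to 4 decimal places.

3.1875 V

LSB = 24 V / 2^8 = 93.750 mV.
V_out = (−12) + 162 × 0.09375 V = 3.1875 V.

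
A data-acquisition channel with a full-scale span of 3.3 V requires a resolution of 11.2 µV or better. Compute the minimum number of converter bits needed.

Number of steps required ≥ 3.3 V / 11.2 µV = 294642.86.
Need 2^N ≥ 294642.86; 2^18 = 262144, 2^19 = 524288.
Minimum N = 19.

19 bits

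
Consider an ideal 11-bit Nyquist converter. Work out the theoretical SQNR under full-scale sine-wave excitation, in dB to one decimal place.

SNR ≈ 6.02·N + 1.76 dB = 6.02·11 + 1.76 = 67.98 dB.

68.0 dB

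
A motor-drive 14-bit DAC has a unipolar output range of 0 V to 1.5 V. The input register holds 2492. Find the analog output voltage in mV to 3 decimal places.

LSB = 1.5 V / 2^14 = 91.55 µV.
V_out = 0 + 2492 × 9.15527e-05 V = 0.228149 V.
= 228.149 mV.

228.149 mV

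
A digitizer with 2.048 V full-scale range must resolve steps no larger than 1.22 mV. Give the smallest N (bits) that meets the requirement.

11 bits

Number of steps required ≥ 2.048 V / 1.22 mV = 1678.69.
Need 2^N ≥ 1678.69; 2^10 = 1024, 2^11 = 2048.
Minimum N = 11.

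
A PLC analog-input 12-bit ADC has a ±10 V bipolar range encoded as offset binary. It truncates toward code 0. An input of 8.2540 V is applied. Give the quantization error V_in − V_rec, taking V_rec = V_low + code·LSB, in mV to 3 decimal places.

LSB = 20/2^12 = 4.883 mV.
Scaled input = 3738.4192 LSBs, so code = 3738.
V_rec = (−10) + 3738·0.00488281 = 8.2519531 V.
Error = 8.2540 − 8.2519531 = 0.00204688 V = 2.047 mV.

2.047 mV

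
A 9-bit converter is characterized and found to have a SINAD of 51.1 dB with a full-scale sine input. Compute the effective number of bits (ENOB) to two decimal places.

ENOB = (SINAD − 1.76) / 6.02 = (51.1 − 1.76)/6.02 = 8.196.

8.20 bits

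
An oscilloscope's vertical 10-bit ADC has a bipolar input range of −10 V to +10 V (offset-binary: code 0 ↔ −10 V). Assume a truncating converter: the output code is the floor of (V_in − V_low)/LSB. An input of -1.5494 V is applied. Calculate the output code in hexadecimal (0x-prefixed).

Full-scale span = 20 V; LSB = 20/2^10 = 19.531 mV.
(V_in − V_low)/LSB = (-1.5494 − (−10)) / 0.0195312 = 432.671.
⌊·⌋(432.671) = 432.
In hexadecimal (0x-prefixed): 0x1B0.

code 0x1B0 (decimal 432)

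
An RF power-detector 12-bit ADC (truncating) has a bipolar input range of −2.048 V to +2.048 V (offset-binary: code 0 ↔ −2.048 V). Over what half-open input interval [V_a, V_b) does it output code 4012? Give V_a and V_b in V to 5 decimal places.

LSB = 4.096/2^12 = 1.000 mV.
V_a = V_low + 4012·LSB = 1.964 V; V_b = V_low + 4013·LSB = 1.965 V.

[1.96400 V, 1.96500 V)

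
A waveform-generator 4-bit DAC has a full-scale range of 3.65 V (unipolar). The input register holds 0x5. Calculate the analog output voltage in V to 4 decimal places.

1.1406 V

LSB = 3.65 V / 2^4 = 228.125 mV.
Code 0x5 = 5 decimal.
V_out = 0 + 5 × 0.228125 V = 1.14062 V.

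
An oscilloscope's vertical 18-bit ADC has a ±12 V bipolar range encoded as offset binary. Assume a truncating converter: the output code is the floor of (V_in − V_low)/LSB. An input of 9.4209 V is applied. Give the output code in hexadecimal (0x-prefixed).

code 0x391F5 (decimal 233973)

Full-scale span = 24 V; LSB = 24/2^18 = 91.55 µV.
(9.4209 − (−12)) / 9.15527e-05 = 233973.350 LSBs.
⌊·⌋(233973.350) = 233973.
In hexadecimal (0x-prefixed): 0x391F5.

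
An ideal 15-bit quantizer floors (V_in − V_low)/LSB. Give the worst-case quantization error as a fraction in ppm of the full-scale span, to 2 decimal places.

30.52 ppm

Truncating → worst-case error = 1 LSB = V_FS/2^15, so 1e+06/32768 = 30.5176 ppm of full scale.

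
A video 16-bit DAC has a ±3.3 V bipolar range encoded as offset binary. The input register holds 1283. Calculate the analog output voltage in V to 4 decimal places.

-3.1708 V

LSB = 6.6 V / 2^16 = 100.71 µV.
V_out = (−3.3) + 1283 × 0.000100708 V = -3.17079 V.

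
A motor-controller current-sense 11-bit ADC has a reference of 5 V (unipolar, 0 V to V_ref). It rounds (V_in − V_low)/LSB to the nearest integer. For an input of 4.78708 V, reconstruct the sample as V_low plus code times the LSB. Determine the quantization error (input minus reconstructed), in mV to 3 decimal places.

-0.518 mV

Step size: 5 V ÷ 2^11 = 2.441 mV.
(V_in − V_low)/LSB = (4.78708 − 0)/0.00244141 = 1960.7880 → code 1961 (round).
Reconstructed: 4.7875977 V.
V_in − V_rec = -0.000517656 V = -0.518 mV.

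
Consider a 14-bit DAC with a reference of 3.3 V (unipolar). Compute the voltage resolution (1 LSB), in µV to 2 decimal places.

201.42 µV

Full-scale span = 3.3 V.
LSB = 3.3 / 2^14 = 3.3 / 16384 = 0.000201416 V = 201.42 µV.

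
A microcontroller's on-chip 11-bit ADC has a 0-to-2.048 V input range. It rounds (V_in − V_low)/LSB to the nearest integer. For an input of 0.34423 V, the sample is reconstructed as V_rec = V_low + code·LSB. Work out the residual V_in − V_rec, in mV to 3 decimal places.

0.230 mV

Step size: 2.048 V ÷ 2^11 = 1.000 mV.
(V_in − V_low)/LSB = (0.34423 − 0)/0.001 = 344.2300 → code 344 (round).
Reconstructed: 0.344 V.
Difference: 0.00023 V → 0.230 mV.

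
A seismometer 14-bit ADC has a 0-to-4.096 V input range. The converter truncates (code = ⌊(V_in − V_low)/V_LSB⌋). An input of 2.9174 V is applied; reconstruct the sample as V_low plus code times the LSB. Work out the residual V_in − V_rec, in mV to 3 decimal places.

0.150 mV

One LSB is 4.096 V / 16384 = 250.00 µV.
(V_in − V_low)/LSB = (2.9174 − 0)/0.00025 = 11669.6000 → code 11669 (floor).
Reconstructed: 2.91725 V.
Difference: 0.00015 V → 0.150 mV.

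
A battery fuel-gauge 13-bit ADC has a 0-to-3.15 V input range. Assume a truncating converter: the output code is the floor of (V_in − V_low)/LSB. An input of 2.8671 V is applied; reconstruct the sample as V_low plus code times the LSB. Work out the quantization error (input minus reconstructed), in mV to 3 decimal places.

0.108 mV

LSB = 3.15/2^13 = 384.52 µV.
(2.8671 − 0)/0.000384521 = 7456.2804; ⌊·⌋ gives code 7456.
V_rec = 0 + 7456·0.000384521 = 2.8669922 V.
V_in − V_rec = 0.000107812 V = 0.108 mV.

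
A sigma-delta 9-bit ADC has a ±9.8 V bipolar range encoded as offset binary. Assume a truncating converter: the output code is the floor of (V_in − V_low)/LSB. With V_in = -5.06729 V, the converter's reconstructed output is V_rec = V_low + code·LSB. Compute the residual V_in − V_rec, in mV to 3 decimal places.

24.116 mV

Step size: 19.6 V ÷ 2^9 = 38.281 mV.
Scaled input = 123.6300 LSBs, so code = 123.
Code 123 maps back to (−9.8) + 123×0.0382813 V = -5.0914063 V.
Error = -5.06729 − (−5.0914063) = 0.0241162 V = 24.116 mV.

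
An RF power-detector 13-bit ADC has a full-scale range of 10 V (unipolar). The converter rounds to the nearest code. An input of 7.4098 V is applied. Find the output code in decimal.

LSB = 10 V / 8192 = 1.221 mV.
(V_in − V_low)/LSB = (7.4098 − 0) / 0.0012207 = 6070.108.
round(6070.108) = 6070.

code 6070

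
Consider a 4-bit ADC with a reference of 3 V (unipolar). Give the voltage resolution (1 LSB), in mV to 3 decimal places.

Full-scale span = 3 V.
LSB = 3 / 2^4 = 3 / 16 = 0.1875 V = 187.500 mV.

187.500 mV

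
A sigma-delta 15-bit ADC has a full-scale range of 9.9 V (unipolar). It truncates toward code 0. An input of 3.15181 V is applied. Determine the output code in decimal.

With 32768 levels over 9.9 V, one step is 302.12 µV.
Input sits at 10432.173 steps above V_low.
So the output code is 10432.

code 10432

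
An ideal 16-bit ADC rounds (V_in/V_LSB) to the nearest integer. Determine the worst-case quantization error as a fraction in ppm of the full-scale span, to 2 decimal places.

7.63 ppm

Rounding → worst-case error = ½ LSB = V_FS/2^17, so 1e+06/131072 = 7.62939 ppm of full scale.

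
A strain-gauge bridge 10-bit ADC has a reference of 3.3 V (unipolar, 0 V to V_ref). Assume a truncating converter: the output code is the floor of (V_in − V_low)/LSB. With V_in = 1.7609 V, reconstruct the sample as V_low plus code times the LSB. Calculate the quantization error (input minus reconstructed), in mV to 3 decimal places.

1.330 mV

LSB = 3.3/2^10 = 3.223 mV.
(V_in − V_low)/LSB = (1.7609 − 0)/0.00322266 = 546.4126 → code 546 (floor).
Code 546 maps back to 0 + 546×0.00322266 V = 1.7595703 V.
Error = 1.7609 − 1.7595703 = 0.00132969 V = 1.330 mV.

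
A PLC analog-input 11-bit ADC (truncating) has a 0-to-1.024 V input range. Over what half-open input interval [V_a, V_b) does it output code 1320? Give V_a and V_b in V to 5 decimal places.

[0.66000 V, 0.66050 V)

LSB = 1.024/2^11 = 0.500 mV.
V_a = V_low + 1320·LSB = 0.66 V; V_b = V_low + 1321·LSB = 0.6605 V.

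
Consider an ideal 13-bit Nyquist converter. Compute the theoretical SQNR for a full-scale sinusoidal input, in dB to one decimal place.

SNR ≈ 6.02·N + 1.76 dB = 6.02·13 + 1.76 = 80.02 dB.

80.0 dB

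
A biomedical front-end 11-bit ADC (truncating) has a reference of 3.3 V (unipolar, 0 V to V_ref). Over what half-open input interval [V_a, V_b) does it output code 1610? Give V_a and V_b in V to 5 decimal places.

[2.59424 V, 2.59585 V)

LSB = 3.3/2^11 = 1.611 mV.
V_a = V_low + 1610·LSB = 2.59424 V; V_b = V_low + 1611·LSB = 2.59585 V.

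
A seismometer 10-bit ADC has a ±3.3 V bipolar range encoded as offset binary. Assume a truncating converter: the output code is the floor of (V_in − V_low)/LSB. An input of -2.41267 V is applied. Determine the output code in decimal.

code 137

LSB = 6.6 V / 1024 = 6.445 mV.
(-2.41267 − (−3.3)) / 0.00644531 = 137.671 LSBs.
⌊·⌋(137.671) = 137.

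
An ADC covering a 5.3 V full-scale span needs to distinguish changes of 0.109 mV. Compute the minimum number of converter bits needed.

Number of steps required ≥ 5.3 V / 0.109 mV = 48623.85.
Need 2^N ≥ 48623.85; 2^15 = 32768, 2^16 = 65536.
Minimum N = 16.

16 bits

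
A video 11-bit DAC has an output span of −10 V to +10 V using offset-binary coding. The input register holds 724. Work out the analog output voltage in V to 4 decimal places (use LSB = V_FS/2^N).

-2.9297 V

LSB = 20 V / 2^11 = 9.766 mV.
V_out = (−10) + 724 × 0.00976562 V = -2.92969 V.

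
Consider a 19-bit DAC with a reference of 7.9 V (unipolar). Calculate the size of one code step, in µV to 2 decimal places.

15.07 µV

Full-scale span = 7.9 V.
LSB = 7.9 / 2^19 = 7.9 / 524288 = 1.50681e-05 V = 15.07 µV.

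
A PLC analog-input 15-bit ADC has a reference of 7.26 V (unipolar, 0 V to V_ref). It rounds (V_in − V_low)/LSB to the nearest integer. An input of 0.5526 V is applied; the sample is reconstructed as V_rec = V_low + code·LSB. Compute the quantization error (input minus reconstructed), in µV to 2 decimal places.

LSB = 7.26/2^15 = 221.56 µV.
(V_in − V_low)/LSB = (0.5526 − 0)/0.000221558 = 2494.1593 → code 2494 (round).
Reconstructed: 0.5525647 V.
Error = 0.5526 − 0.5525647 = 3.53027e-05 V = 35.30 µV.

35.30 µV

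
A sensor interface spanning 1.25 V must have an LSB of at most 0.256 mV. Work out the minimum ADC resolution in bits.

Number of steps required ≥ 1.25 V / 0.256 mV = 4882.81.
Need 2^N ≥ 4882.81; 2^12 = 4096, 2^13 = 8192.
Minimum N = 13.

13 bits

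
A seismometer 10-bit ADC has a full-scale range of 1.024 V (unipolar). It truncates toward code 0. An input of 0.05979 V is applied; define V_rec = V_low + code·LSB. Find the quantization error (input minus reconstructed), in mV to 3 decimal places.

LSB = 1.024/2^10 = 1.000 mV.
Scaled input = 59.7900 LSBs, so code = 59.
Code 59 maps back to 0 + 59×0.001 V = 0.059 V.
Error = 0.05979 − 0.059 = 0.00079 V = 0.790 mV.

0.790 mV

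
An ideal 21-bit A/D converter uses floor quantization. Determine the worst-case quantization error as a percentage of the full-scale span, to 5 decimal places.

0.00005 %

Truncating → worst-case error = 1 LSB = V_FS/2^21, so 100/2097152 = 4.76837e-05 % of full scale.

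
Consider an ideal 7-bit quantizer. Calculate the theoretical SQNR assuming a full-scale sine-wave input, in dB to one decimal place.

43.9 dB

SNR ≈ 6.02·N + 1.76 dB = 6.02·7 + 1.76 = 43.90 dB.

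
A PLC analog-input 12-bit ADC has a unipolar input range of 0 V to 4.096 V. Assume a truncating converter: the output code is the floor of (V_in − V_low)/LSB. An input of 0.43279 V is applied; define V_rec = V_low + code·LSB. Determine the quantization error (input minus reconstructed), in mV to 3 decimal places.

0.790 mV

Step size: 4.096 V ÷ 2^12 = 1.000 mV.
(0.43279 − 0)/0.001 = 432.7900; ⌊·⌋ gives code 432.
V_rec = 0 + 432·0.001 = 0.432 V.
V_in − V_rec = 0.00079 V = 0.790 mV.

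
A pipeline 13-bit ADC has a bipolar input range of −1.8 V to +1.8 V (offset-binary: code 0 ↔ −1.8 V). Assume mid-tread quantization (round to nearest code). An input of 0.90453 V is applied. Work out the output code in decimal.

LSB = 3.6 V / 8192 = 439.45 µV.
Input sits at 6154.308 steps above V_low.
Round → code 6154.

code 6154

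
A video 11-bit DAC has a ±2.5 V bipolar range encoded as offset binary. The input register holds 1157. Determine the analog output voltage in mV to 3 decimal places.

324.707 mV

LSB = 5 V / 2^11 = 2.441 mV.
V_out = (−2.5) + 1157 × 0.00244141 V = 0.324707 V.
= 324.707 mV.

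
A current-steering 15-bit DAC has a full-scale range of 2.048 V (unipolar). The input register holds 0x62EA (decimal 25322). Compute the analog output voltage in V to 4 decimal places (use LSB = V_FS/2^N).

1.5826 V

LSB = 2.048 V / 2^15 = 62.50 µV.
Code 0x62EA = 25322 decimal.
V_out = 0 + 25322 × 6.25e-05 V = 1.58262 V.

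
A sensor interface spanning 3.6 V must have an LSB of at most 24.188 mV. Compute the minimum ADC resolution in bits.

8 bits

Number of steps required ≥ 3.6 V / 24.188 mV = 148.83.
Need 2^N ≥ 148.83; 2^7 = 128, 2^8 = 256.
Minimum N = 8.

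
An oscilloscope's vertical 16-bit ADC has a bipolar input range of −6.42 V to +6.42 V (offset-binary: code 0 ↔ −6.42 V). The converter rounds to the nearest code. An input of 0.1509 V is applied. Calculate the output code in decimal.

code 33538

LSB = 12.84 V / 65536 = 195.92 µV.
Input sits at 33538.201 steps above V_low.
So the output code is 33538.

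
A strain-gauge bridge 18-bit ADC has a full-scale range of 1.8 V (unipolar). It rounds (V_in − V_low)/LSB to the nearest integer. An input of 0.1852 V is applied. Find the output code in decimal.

With 262144 levels over 1.8 V, one step is 6.87 µV.
(V_in − V_low)/LSB = (0.1852 − 0) / 6.86646e-06 = 26971.705.
round(26971.705) = 26972.

code 26972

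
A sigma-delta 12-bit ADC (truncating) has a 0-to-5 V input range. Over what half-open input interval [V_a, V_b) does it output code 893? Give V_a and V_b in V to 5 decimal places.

LSB = 5/2^12 = 1.221 mV.
V_a = V_low + 893·LSB = 1.09009 V; V_b = V_low + 894·LSB = 1.09131 V.

[1.09009 V, 1.09131 V)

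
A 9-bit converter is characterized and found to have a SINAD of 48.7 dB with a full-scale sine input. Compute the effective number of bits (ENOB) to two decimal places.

ENOB = (SINAD − 1.76) / 6.02 = (48.7 − 1.76)/6.02 = 7.797.

7.80 bits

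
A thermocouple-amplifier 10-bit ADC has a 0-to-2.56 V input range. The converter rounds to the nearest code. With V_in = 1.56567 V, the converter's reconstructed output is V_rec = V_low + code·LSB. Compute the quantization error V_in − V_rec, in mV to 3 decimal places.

One LSB is 2.56 V / 1024 = 2.500 mV.
(1.56567 − 0)/0.0025 = 626.2680; round gives code 626.
Reconstructed: 1.565 V.
Error = 1.56567 − 1.565 = 0.00067 V = 0.670 mV.

0.670 mV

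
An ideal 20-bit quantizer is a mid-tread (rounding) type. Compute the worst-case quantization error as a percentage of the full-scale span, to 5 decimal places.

0.00005 %

Rounding → worst-case error = ½ LSB = V_FS/2^21, so 100/2097152 = 4.76837e-05 % of full scale.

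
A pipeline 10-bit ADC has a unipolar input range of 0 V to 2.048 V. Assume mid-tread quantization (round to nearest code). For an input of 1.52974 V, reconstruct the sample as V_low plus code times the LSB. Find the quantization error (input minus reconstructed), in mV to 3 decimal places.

LSB = 2.048/2^10 = 2.000 mV.
(V_in − V_low)/LSB = (1.52974 − 0)/0.002 = 764.8700 → code 765 (round).
Code 765 maps back to 0 + 765×0.002 V = 1.53 V.
Error = 1.52974 − 1.53 = -0.00026 V = -0.260 mV.

-0.260 mV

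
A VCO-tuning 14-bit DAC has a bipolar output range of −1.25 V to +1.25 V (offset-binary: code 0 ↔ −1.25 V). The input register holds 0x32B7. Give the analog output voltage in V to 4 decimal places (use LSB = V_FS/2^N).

LSB = 2.5 V / 2^14 = 152.59 µV.
Code 0x32B7 = 12983 decimal.
V_out = (−1.25) + 12983 × 0.000152588 V = 0.731049 V.

0.7310 V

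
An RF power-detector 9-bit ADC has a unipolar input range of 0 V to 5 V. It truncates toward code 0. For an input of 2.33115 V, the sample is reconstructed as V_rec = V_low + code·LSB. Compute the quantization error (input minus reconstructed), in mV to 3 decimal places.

6.931 mV

Step size: 5 V ÷ 2^9 = 9.766 mV.
(V_in − V_low)/LSB = (2.33115 − 0)/0.00976562 = 238.7098 → code 238 (floor).
Code 238 maps back to 0 + 238×0.00976562 V = 2.3242188 V.
Error = 2.33115 − 2.3242188 = 0.00693125 V = 6.931 mV.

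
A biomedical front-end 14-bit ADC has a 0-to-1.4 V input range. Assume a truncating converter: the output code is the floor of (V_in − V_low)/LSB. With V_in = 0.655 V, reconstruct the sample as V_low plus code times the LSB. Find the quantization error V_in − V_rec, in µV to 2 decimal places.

LSB = 1.4/2^14 = 85.45 µV.
(0.655 − 0)/8.54492e-05 = 7665.3714; ⌊·⌋ gives code 7665.
Reconstructed: 0.65496826 V.
Difference: 3.17383e-05 V → 31.74 µV.

31.74 µV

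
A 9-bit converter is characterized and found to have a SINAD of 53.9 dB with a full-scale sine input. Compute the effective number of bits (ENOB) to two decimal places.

8.66 bits

ENOB = (SINAD − 1.76) / 6.02 = (53.9 − 1.76)/6.02 = 8.661.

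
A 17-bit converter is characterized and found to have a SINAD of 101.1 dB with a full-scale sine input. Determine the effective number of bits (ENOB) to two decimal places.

ENOB = (SINAD − 1.76) / 6.02 = (101.1 − 1.76)/6.02 = 16.502.

16.50 bits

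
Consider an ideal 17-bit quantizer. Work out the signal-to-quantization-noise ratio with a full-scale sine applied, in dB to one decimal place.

SNR ≈ 6.02·N + 1.76 dB = 6.02·17 + 1.76 = 104.10 dB.

104.1 dB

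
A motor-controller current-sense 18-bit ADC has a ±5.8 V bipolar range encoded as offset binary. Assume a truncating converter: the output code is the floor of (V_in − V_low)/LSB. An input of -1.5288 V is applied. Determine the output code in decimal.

code 96523

With 262144 levels over 11.6 V, one step is 44.25 µV.
(-1.5288 − (−5.8)) / 4.42505e-05 = 96523.229 LSBs.
So the output code is 96523.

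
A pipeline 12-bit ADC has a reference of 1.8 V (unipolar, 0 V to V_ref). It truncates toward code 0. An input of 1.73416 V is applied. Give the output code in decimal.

LSB = 1.8 V / 4096 = 439.45 µV.
Input sits at 3946.177 steps above V_low.
⌊·⌋(3946.177) = 3946.

code 3946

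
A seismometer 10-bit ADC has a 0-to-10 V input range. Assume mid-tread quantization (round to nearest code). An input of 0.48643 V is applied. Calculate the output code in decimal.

Full-scale span = 10 V; LSB = 10/2^10 = 9.766 mV.
(V_in − V_low)/LSB = (0.48643 − 0) / 0.00976562 = 49.810.
So the output code is 50.

code 50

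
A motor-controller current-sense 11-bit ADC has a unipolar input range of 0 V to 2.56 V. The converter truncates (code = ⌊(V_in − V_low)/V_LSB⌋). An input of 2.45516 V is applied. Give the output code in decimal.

With 2048 levels over 2.56 V, one step is 1.250 mV.
(2.45516 − 0) / 0.00125 = 1964.128 LSBs.
⌊·⌋(1964.128) = 1964.

code 1964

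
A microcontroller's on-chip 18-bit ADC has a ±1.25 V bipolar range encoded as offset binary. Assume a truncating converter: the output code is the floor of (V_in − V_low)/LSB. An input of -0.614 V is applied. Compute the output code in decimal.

code 66689

Full-scale span = 2.5 V; LSB = 2.5/2^18 = 9.54 µV.
(-0.614 − (−1.25)) / 9.53674e-06 = 66689.434 LSBs.
So the output code is 66689.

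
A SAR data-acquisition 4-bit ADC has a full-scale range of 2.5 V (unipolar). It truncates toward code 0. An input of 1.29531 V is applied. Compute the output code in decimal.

With 16 levels over 2.5 V, one step is 156.250 mV.
(V_in − V_low)/LSB = (1.29531 − 0) / 0.15625 = 8.290.
Floor → code 8.

code 8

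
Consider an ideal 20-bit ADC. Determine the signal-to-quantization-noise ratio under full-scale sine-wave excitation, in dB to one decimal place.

SNR ≈ 6.02·N + 1.76 dB = 6.02·20 + 1.76 = 122.16 dB.

122.2 dB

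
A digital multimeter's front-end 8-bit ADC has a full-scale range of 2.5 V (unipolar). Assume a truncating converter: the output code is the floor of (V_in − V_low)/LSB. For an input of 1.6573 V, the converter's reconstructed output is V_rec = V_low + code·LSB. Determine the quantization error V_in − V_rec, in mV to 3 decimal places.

6.909 mV

Step size: 2.5 V ÷ 2^8 = 9.766 mV.
Scaled input = 169.7075 LSBs, so code = 169.
Code 169 maps back to 0 + 169×0.00976562 V = 1.6503906 V.
V_in − V_rec = 0.00690937 V = 6.909 mV.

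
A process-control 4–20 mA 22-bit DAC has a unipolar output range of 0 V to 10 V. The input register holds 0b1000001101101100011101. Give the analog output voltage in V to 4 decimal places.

LSB = 10 V / 2^22 = 2.38 µV.
Code 0b1000001101101100011101 = 2153245 decimal.
V_out = 0 + 2153245 × 2.38419e-06 V = 5.13374 V.

5.1337 V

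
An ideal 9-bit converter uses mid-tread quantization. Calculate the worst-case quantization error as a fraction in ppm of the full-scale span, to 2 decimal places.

Rounding → worst-case error = ½ LSB = V_FS/2^10, so 1e+06/1024 = 976.562 ppm of full scale.

976.56 ppm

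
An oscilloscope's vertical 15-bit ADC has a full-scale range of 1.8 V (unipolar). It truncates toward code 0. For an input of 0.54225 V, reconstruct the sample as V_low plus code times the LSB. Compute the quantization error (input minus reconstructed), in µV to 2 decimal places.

One LSB is 1.8 V / 32768 = 54.93 µV.
Scaled input = 9871.3600 LSBs, so code = 9871.
Reconstructed: 0.54223022 V.
V_in − V_rec = 1.97754e-05 V = 19.78 µV.

19.78 µV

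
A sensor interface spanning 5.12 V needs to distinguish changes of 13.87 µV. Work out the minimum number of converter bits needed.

Number of steps required ≥ 5.12 V / 13.87 µV = 369142.03.
Need 2^N ≥ 369142.03; 2^18 = 262144, 2^19 = 524288.
Minimum N = 19.

19 bits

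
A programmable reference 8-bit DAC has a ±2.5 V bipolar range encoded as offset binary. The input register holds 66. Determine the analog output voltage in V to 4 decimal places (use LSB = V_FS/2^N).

-1.2109 V

LSB = 5 V / 2^8 = 19.531 mV.
V_out = (−2.5) + 66 × 0.0195312 V = -1.21094 V.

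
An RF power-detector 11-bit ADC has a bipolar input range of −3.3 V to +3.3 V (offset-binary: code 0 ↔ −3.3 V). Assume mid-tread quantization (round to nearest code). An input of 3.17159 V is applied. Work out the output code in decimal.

code 2008

With 2048 levels over 6.6 V, one step is 3.223 mV.
Input sits at 2008.154 steps above V_low.
round(2008.154) = 2008.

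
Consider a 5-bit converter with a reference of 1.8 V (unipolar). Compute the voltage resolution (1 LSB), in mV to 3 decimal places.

Full-scale span = 1.8 V.
LSB = 1.8 / 2^5 = 1.8 / 32 = 0.05625 V = 56.250 mV.

56.250 mV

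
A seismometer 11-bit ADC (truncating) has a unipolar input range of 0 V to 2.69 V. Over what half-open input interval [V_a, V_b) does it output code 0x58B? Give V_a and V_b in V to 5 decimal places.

LSB = 2.69/2^11 = 1.313 mV.
Code 0x58B = 1419 decimal.
V_a = V_low + 1419·LSB = 1.86382 V; V_b = V_low + 1420·LSB = 1.86514 V.

[1.86382 V, 1.86514 V)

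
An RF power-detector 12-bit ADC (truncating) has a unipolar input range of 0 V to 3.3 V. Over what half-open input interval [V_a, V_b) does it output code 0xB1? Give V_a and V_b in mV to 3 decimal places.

[142.603 mV, 143.408 mV)

LSB = 3.3/2^12 = 0.806 mV.
Code 0xB1 = 177 decimal.
V_a = V_low + 177·LSB = 0.142603 V; V_b = V_low + 178·LSB = 0.143408 V.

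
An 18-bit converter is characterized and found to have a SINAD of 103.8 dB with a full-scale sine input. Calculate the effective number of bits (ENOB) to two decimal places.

16.95 bits

ENOB = (SINAD − 1.76) / 6.02 = (103.8 − 1.76)/6.02 = 16.950.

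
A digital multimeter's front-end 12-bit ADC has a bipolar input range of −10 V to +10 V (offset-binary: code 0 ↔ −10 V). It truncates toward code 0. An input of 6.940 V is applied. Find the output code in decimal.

LSB = 20 V / 4096 = 4.883 mV.
(V_in − V_low)/LSB = (6.940 − (−10)) / 0.00488281 = 3469.312.
⌊·⌋(3469.312) = 3469.

code 3469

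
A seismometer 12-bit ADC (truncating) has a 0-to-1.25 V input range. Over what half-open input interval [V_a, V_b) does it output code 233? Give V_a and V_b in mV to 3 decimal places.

[71.106 mV, 71.411 mV)

LSB = 1.25/2^12 = 305.18 µV.
V_a = V_low + 233·LSB = 0.071106 V; V_b = V_low + 234·LSB = 0.0714111 V.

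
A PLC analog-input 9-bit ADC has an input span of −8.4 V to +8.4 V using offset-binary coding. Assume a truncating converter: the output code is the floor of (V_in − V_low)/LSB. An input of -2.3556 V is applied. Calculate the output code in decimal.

With 512 levels over 16.8 V, one step is 32.812 mV.
Input sits at 184.210 steps above V_low.
So the output code is 184.

code 184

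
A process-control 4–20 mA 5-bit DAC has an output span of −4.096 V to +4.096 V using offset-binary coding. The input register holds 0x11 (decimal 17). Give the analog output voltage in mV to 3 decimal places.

LSB = 8.192 V / 2^5 = 256.000 mV.
Code 0x11 = 17 decimal.
V_out = (−4.096) + 17 × 0.256 V = 0.256 V.
= 256.000 mV.

256.000 mV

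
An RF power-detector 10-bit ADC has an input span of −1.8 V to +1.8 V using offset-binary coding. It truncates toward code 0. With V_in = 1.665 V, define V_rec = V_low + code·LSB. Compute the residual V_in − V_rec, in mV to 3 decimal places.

2.109 mV

LSB = 3.6/2^10 = 3.516 mV.
(1.665 − (−1.8))/0.00351563 = 985.6000; ⌊·⌋ gives code 985.
V_rec = (−1.8) + 985·0.00351563 = 1.6628906 V.
V_in − V_rec = 0.00210938 V = 2.109 mV.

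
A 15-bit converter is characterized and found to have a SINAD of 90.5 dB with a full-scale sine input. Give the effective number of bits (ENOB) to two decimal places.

ENOB = (SINAD − 1.76) / 6.02 = (90.5 − 1.76)/6.02 = 14.741.

14.74 bits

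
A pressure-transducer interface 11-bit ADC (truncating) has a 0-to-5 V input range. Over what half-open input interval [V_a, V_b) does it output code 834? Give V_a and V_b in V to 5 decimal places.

LSB = 5/2^11 = 2.441 mV.
V_a = V_low + 834·LSB = 2.03613 V; V_b = V_low + 835·LSB = 2.03857 V.

[2.03613 V, 2.03857 V)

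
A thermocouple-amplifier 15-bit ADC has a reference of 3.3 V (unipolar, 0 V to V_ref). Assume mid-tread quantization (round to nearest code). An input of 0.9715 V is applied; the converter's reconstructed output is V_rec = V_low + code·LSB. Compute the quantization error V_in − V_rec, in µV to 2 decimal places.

-30.15 µV

One LSB is 3.3 V / 32768 = 100.71 µV.
(0.9715 − 0)/0.000100708 = 9646.7006; round gives code 9647.
Reconstructed: 0.97153015 V.
V_in − V_rec = -3.01514e-05 V = -30.15 µV.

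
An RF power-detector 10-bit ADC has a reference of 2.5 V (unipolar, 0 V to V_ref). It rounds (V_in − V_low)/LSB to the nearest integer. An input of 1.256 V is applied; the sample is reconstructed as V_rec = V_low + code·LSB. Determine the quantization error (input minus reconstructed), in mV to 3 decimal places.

1.117 mV

LSB = 2.5/2^10 = 2.441 mV.
(1.256 − 0)/0.00244141 = 514.4576; round gives code 514.
V_rec = 0 + 514·0.00244141 = 1.2548828 V.
Difference: 0.00111719 V → 1.117 mV.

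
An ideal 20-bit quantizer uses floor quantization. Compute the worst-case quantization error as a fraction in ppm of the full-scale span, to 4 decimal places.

Truncating → worst-case error = 1 LSB = V_FS/2^20, so 1e+06/1048576 = 0.953674 ppm of full scale.

0.9537 ppm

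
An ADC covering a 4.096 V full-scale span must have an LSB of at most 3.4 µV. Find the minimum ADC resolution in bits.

Number of steps required ≥ 4.096 V / 3.4 µV = 1204705.88.
Need 2^N ≥ 1204705.88; 2^20 = 1048576, 2^21 = 2097152.
Minimum N = 21.

21 bits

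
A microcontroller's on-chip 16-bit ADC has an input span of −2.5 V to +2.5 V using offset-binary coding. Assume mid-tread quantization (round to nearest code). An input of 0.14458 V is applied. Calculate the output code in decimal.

With 65536 levels over 5 V, one step is 76.29 µV.
(V_in − V_low)/LSB = (0.14458 − (−2.5)) / 7.62939e-05 = 34663.039.
round(34663.039) = 34663.

code 34663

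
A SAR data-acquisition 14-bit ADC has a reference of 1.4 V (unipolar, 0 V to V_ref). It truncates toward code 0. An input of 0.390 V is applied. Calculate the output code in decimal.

Full-scale span = 1.4 V; LSB = 1.4/2^14 = 85.45 µV.
Input sits at 4564.114 steps above V_low.
Floor → code 4564.

code 4564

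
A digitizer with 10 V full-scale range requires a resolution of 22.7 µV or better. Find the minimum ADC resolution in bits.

19 bits

Number of steps required ≥ 10 V / 22.7 µV = 440528.63.
Need 2^N ≥ 440528.63; 2^18 = 262144, 2^19 = 524288.
Minimum N = 19.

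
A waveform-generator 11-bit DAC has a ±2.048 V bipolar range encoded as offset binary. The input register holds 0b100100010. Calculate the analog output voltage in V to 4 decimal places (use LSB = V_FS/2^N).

-1.4680 V

LSB = 4.096 V / 2^11 = 2.000 mV.
Code 0b100100010 = 290 decimal.
V_out = (−2.048) + 290 × 0.002 V = -1.468 V.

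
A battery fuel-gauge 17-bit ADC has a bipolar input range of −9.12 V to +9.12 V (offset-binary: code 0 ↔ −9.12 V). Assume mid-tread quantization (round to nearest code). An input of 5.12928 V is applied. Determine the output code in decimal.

code 102395

Full-scale span = 18.24 V; LSB = 18.24/2^17 = 139.16 µV.
(V_in − V_low)/LSB = (5.12928 − (−9.12)) / 0.00013916 = 102394.826.
Round → code 102395.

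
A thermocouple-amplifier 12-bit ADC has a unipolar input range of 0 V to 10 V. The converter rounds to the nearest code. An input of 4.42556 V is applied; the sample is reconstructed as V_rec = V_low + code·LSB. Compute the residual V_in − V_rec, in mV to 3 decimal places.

One LSB is 10 V / 4096 = 2.441 mV.
Scaled input = 1812.7094 LSBs, so code = 1813.
Code 1813 maps back to 0 + 1813×0.00244141 V = 4.4262695 V.
Error = 4.42556 − 4.4262695 = -0.000709531 V = -0.710 mV.

-0.710 mV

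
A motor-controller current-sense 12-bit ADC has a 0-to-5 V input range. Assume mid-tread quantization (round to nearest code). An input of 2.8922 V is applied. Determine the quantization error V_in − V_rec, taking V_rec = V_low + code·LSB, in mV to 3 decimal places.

LSB = 5/2^12 = 1.221 mV.
Scaled input = 2369.2902 LSBs, so code = 2369.
V_rec = 0 + 2369·0.0012207 = 2.8918457 V.
Difference: 0.000354297 V → 0.354 mV.

0.354 mV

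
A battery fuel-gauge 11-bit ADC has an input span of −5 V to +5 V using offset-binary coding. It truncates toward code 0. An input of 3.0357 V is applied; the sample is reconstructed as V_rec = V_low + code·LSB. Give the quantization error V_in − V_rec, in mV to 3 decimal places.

3.473 mV

LSB = 10/2^11 = 4.883 mV.
(3.0357 − (−5))/0.00488281 = 1645.7114; ⌊·⌋ gives code 1645.
Reconstructed: 3.0322266 V.
Difference: 0.00347344 V → 3.473 mV.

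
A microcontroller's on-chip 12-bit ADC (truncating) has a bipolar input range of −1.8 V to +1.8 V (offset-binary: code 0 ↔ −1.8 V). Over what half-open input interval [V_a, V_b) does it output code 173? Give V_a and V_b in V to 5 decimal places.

[-1.64795 V, -1.64707 V)

LSB = 3.6/2^12 = 0.879 mV.
V_a = V_low + 173·LSB = -1.64795 V; V_b = V_low + 174·LSB = -1.64707 V.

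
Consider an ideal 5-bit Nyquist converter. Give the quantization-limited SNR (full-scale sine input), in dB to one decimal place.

SNR ≈ 6.02·N + 1.76 dB = 6.02·5 + 1.76 = 31.86 dB.

31.9 dB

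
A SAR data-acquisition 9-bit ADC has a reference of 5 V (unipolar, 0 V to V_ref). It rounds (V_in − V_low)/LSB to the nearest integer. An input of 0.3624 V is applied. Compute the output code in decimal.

code 37

With 512 levels over 5 V, one step is 9.766 mV.
Input sits at 37.110 steps above V_low.
Round → code 37.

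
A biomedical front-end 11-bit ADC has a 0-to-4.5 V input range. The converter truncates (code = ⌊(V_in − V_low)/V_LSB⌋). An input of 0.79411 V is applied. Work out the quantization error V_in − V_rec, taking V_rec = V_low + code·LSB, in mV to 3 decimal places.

0.897 mV

LSB = 4.5/2^11 = 2.197 mV.
Scaled input = 361.4083 LSBs, so code = 361.
V_rec = 0 + 361·0.00219727 = 0.79321289 V.
Error = 0.79411 − 0.79321289 = 0.000897109 V = 0.897 mV.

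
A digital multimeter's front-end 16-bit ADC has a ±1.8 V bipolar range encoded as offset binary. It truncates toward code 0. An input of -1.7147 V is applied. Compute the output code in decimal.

LSB = 3.6 V / 65536 = 54.93 µV.
(-1.7147 − (−1.8)) / 5.49316e-05 = 1552.839 LSBs.
So the output code is 1552.

code 1552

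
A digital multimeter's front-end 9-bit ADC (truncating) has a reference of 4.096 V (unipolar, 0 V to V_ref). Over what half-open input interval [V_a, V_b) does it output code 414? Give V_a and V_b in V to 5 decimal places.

LSB = 4.096/2^9 = 8.000 mV.
V_a = V_low + 414·LSB = 3.312 V; V_b = V_low + 415·LSB = 3.32 V.

[3.31200 V, 3.32000 V)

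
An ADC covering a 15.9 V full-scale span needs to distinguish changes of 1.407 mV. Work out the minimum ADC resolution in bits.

14 bits

Number of steps required ≥ 15.9 V / 1.407 mV = 11300.64.
Need 2^N ≥ 11300.64; 2^13 = 8192, 2^14 = 16384.
Minimum N = 14.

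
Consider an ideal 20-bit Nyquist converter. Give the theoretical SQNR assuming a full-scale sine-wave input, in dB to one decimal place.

122.2 dB

SNR ≈ 6.02·N + 1.76 dB = 6.02·20 + 1.76 = 122.16 dB.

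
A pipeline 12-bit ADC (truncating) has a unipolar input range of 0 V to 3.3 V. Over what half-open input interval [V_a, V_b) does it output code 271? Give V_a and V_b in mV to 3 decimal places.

LSB = 3.3/2^12 = 0.806 mV.
V_a = V_low + 271·LSB = 0.218335 V; V_b = V_low + 272·LSB = 0.219141 V.

[218.335 mV, 219.141 mV)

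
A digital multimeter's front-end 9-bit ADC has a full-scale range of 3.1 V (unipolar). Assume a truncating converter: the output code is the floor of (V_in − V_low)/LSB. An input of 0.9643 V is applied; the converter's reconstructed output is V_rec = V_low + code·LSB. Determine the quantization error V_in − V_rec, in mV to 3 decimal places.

1.605 mV

Step size: 3.1 V ÷ 2^9 = 6.055 mV.
(V_in − V_low)/LSB = (0.9643 − 0)/0.00605469 = 159.2650 → code 159 (floor).
Code 159 maps back to 0 + 159×0.00605469 V = 0.96269531 V.
V_in − V_rec = 0.00160469 V = 1.605 mV.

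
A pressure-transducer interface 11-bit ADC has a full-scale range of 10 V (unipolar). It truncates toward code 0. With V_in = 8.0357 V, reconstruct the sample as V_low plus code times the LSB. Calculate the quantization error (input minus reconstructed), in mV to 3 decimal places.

3.473 mV

One LSB is 10 V / 2048 = 4.883 mV.
Scaled input = 1645.7114 LSBs, so code = 1645.
V_rec = 0 + 1645·0.00488281 = 8.0322266 V.
Error = 8.0357 − 8.0322266 = 0.00347344 V = 3.473 mV.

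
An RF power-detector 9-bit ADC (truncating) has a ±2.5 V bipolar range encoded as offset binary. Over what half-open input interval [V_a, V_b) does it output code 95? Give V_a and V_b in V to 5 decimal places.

[-1.57227 V, -1.56250 V)

LSB = 5/2^9 = 9.766 mV.
V_a = V_low + 95·LSB = -1.57227 V; V_b = V_low + 96·LSB = -1.5625 V.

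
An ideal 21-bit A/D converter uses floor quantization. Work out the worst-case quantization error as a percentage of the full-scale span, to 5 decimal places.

0.00005 %

Truncating → worst-case error = 1 LSB = V_FS/2^21, so 100/2097152 = 4.76837e-05 % of full scale.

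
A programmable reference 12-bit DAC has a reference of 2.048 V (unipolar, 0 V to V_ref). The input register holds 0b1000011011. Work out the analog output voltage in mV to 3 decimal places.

LSB = 2.048 V / 2^12 = 0.500 mV.
Code 0b1000011011 = 539 decimal.
V_out = 0 + 539 × 0.0005 V = 0.2695 V.
= 269.500 mV.

269.500 mV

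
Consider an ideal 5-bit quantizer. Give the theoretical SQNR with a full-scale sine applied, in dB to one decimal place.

31.9 dB

SNR ≈ 6.02·N + 1.76 dB = 6.02·5 + 1.76 = 31.86 dB.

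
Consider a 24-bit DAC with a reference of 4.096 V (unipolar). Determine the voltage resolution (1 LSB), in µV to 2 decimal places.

0.24 µV

Full-scale span = 4.096 V.
LSB = 4.096 / 2^24 = 4.096 / 16777216 = 2.44141e-07 V = 0.24 µV.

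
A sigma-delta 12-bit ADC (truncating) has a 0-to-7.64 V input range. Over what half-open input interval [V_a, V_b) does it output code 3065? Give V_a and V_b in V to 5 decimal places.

[5.71694 V, 5.71881 V)

LSB = 7.64/2^12 = 1.865 mV.
V_a = V_low + 3065·LSB = 5.71694 V; V_b = V_low + 3066·LSB = 5.71881 V.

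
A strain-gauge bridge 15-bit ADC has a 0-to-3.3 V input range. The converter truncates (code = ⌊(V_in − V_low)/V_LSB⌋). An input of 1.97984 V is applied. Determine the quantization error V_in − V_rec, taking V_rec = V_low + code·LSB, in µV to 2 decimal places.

LSB = 3.3/2^15 = 100.71 µV.
(1.97984 − 0)/0.000100708 = 19659.2112; ⌊·⌋ gives code 19659.
Reconstructed: 1.9798187 V.
V_in − V_rec = 2.12744e-05 V = 21.27 µV.

21.27 µV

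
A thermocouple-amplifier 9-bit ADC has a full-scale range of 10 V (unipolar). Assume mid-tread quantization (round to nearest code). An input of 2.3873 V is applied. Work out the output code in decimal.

With 512 levels over 10 V, one step is 19.531 mV.
Input sits at 122.230 steps above V_low.
Round → code 122.

code 122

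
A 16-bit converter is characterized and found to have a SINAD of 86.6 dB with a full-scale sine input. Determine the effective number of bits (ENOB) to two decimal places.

ENOB = (SINAD − 1.76) / 6.02 = (86.6 − 1.76)/6.02 = 14.093.

14.09 bits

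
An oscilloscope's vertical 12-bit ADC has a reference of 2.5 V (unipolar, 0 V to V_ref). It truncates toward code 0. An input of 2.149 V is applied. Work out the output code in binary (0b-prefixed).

LSB = 2.5 V / 4096 = 0.610 mV.
(2.149 − 0) / 0.000610352 = 3520.922 LSBs.
⌊·⌋(3520.922) = 3520.
In binary (0b-prefixed): 0b110111000000.

code 0b110111000000 (decimal 3520)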